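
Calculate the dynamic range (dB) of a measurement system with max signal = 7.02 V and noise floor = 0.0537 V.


Dynamic range = 20 * log10(Vmax / Vnoise).
DR = 20 * log10(7.02 / 0.0537)
DR = 20 * log10(130.73)
DR = 42.33 dB

42.33 dB


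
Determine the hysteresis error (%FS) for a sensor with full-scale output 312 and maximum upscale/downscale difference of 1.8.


Hysteresis = (max difference / full scale) * 100%.
H = (1.8 / 312) * 100
H = 0.577 %FS

0.577 %FS


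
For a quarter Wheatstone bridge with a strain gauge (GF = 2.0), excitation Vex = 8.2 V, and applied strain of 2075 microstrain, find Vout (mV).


Quarter bridge output: Vout = (GF * epsilon * Vex) / 4.
Vout = (2.0 * 2075e-6 * 8.2) / 4
Vout = 0.03403 / 4 V
Vout = 0.0085075 V = 8.5075 mV

8.5075 mV


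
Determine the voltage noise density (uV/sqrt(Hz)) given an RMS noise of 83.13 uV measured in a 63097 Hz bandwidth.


Noise spectral density = Vrms / sqrt(BW).
NSD = 83.13 / sqrt(63097)
NSD = 83.13 / 251.1912
NSD = 0.3309 uV/sqrt(Hz)

0.3309 uV/sqrt(Hz)


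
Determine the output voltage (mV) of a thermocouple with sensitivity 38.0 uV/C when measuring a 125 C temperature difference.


The thermocouple output V = sensitivity * dT.
V = 38.0 uV/C * 125 C
V = 4750.0 uV
V = 4.75 mV

4.75 mV


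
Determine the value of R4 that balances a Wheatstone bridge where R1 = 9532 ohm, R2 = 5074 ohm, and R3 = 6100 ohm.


At balance: R1*R4 = R2*R3, so R4 = R2*R3/R1.
R4 = 5074 * 6100 / 9532
R4 = 30951400 / 9532
R4 = 3247.1 ohm

3247.1 ohm


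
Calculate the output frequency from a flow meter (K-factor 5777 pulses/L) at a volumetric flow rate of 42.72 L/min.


Frequency = K * Q / 60 (converting L/min to L/s).
f = 5777 * 42.72 / 60
f = 246793.44 / 60
f = 4113.22 Hz

4113.22 Hz


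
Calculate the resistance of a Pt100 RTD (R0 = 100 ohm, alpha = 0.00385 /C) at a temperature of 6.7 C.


The RTD equation: Rt = R0 * (1 + alpha * T).
Rt = 100 * (1 + 0.00385 * 6.7)
Rt = 100 * (1 + 0.025795)
Rt = 100 * 1.025795
Rt = 102.579 ohm

102.579 ohm


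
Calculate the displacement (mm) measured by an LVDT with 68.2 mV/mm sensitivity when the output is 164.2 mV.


Displacement = Vout / sensitivity.
d = 164.2 / 68.2
d = 2.408 mm

2.408 mm


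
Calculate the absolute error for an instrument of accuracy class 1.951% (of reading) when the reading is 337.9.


Absolute error = (accuracy% / 100) * reading.
Error = (1.951 / 100) * 337.9
Error = 0.01951 * 337.9
Error = 6.5924

6.5924


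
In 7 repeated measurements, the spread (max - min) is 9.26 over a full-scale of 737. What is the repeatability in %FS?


Repeatability = (spread / full scale) * 100%.
R = (9.26 / 737) * 100
R = 1.256 %FS

1.256 %FS


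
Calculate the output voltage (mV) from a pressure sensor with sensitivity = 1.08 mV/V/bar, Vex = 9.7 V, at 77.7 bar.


Output = sensitivity * Vex * P.
Vout = 1.08 * 9.7 * 77.7
Vout = 10.476 * 77.7
Vout = 813.99 mV

813.99 mV


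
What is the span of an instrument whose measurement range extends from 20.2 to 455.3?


Span = upper range - lower range.
Span = 455.3 - (20.2)
Span = 435.1

435.1


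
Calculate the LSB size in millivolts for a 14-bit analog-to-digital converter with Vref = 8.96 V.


The resolution (LSB) of an ADC is Vref / 2^n.
LSB = 8.96 / 2^14
LSB = 8.96 / 16384
LSB = 0.00054688 V = 0.546875 mV

0.546875 mV


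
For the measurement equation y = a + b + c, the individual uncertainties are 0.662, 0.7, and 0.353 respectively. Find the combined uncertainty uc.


For a sum of independent quantities, uc = sqrt(u1^2 + u2^2 + u3^2).
uc = sqrt(0.662^2 + 0.7^2 + 0.353^2)
uc = sqrt(0.438244 + 0.49 + 0.124609)
uc = 1.0261

1.0261


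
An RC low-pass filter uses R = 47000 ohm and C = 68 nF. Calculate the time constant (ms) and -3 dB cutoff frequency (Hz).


Time constant: tau = R * C.
tau = 47000 * 6.80e-08 = 0.003196 s
tau = 3.196 ms
Cutoff frequency: fc = 1 / (2*pi*R*C).
fc = 1 / (2*pi*0.003196) = 49.8 Hz

tau = 3.196 ms, fc = 49.8 Hz


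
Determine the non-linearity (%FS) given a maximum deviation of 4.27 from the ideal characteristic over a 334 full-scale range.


Linearity error = (max deviation / full scale) * 100%.
Linearity = (4.27 / 334) * 100
Linearity = 1.278 %FS

1.278 %FS


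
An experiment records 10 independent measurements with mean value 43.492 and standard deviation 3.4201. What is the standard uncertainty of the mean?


The standard uncertainty for Type A evaluation is u = s / sqrt(n).
u = 3.4201 / sqrt(10)
u = 3.4201 / 3.1623
u = 1.0815

1.0815


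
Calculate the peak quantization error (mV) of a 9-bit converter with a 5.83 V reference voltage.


The maximum quantization error is +/- LSB/2.
LSB = Vref / 2^n = 5.83 / 512 = 0.01138672 V
Max error = LSB / 2 = 0.01138672 / 2 = 0.00569336 V
Max error = 5.6934 mV

5.6934 mV


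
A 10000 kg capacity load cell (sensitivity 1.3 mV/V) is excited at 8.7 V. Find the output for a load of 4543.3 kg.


Vout = rated_output * Vex * (load / capacity).
Vout = 1.3 * 8.7 * (4543.3 / 10000)
Vout = 1.3 * 8.7 * 0.45433
Vout = 5.138 mV

5.138 mV


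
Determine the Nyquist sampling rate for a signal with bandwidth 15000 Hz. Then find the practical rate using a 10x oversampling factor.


By Nyquist theorem, fs_min = 2 * fmax.
fs_min = 2 * 15000 = 30000 Hz
Practical rate = 10 * fs_min = 10 * 30000 = 300000 Hz

fs_min = 30000 Hz, fs_practical = 300000 Hz


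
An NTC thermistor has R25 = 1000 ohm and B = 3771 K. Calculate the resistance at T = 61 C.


NTC thermistor equation: Rt = R25 * exp(B * (1/T - 1/T25)).
T in Kelvin: 334.15 K, T25 = 298.15 K
1/T - 1/T25 = 1/334.15 - 1/298.15 = -0.00036135
B * (1/T - 1/T25) = 3771 * -0.00036135 = -1.3626
Rt = 1000 * exp(-1.3626) = 256.0 ohm

256.0 ohm


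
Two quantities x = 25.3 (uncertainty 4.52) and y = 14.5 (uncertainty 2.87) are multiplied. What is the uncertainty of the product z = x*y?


For a product z = x*y, the relative uncertainty is:
uz/z = sqrt((ux/x)^2 + (uy/y)^2)
Relative uncertainties: ux/x = 4.52/25.3 = 0.178656
uy/y = 2.87/14.5 = 0.197931
z = 25.3 * 14.5 = 366.9
uz = 366.9 * sqrt(0.178656^2 + 0.197931^2) = 97.815

97.815


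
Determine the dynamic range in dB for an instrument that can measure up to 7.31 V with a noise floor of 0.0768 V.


Dynamic range = 20 * log10(Vmax / Vnoise).
DR = 20 * log10(7.31 / 0.0768)
DR = 20 * log10(95.18)
DR = 39.57 dB

39.57 dB


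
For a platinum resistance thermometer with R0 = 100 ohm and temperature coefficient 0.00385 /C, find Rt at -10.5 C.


The RTD equation: Rt = R0 * (1 + alpha * T).
Rt = 100 * (1 + 0.00385 * -10.5)
Rt = 100 * (1 + -0.040425)
Rt = 100 * 0.959575
Rt = 95.957 ohm

95.957 ohm


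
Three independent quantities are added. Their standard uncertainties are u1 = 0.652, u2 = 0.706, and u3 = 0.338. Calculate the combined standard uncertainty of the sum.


For a sum of independent quantities, uc = sqrt(u1^2 + u2^2 + u3^2).
uc = sqrt(0.652^2 + 0.706^2 + 0.338^2)
uc = sqrt(0.425104 + 0.498436 + 0.114244)
uc = 1.0187

1.0187


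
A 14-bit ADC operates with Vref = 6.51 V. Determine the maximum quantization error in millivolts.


The maximum quantization error is +/- LSB/2.
LSB = Vref / 2^n = 6.51 / 16384 = 0.00039734 V
Max error = LSB / 2 = 0.00039734 / 2 = 0.00019867 V
Max error = 0.1987 mV

0.1987 mV


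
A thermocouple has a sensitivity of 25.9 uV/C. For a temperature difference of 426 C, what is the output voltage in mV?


The thermocouple output V = sensitivity * dT.
V = 25.9 uV/C * 426 C
V = 11033.4 uV
V = 11.033 mV

11.033 mV


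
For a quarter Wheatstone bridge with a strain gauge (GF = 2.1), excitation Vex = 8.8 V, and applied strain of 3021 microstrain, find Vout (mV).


Quarter bridge output: Vout = (GF * epsilon * Vex) / 4.
Vout = (2.1 * 3021e-6 * 8.8) / 4
Vout = 0.05582808 / 4 V
Vout = 0.01395702 V = 13.957 mV

13.957 mV


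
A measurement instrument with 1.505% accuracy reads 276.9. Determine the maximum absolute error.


Absolute error = (accuracy% / 100) * reading.
Error = (1.505 / 100) * 276.9
Error = 0.01505 * 276.9
Error = 4.1673

4.1673


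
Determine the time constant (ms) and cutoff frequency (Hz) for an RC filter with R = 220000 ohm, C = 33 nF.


Time constant: tau = R * C.
tau = 220000 * 3.30e-08 = 0.00726 s
tau = 7.26 ms
Cutoff frequency: fc = 1 / (2*pi*R*C).
fc = 1 / (2*pi*0.00726) = 21.92 Hz

tau = 7.26 ms, fc = 21.92 Hz


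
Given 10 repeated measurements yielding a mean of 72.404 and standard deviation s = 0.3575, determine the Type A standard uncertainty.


The standard uncertainty for Type A evaluation is u = s / sqrt(n).
u = 0.3575 / sqrt(10)
u = 0.3575 / 3.1623
u = 0.1131

0.1131


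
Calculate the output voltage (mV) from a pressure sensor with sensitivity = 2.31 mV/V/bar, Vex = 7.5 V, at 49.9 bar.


Output = sensitivity * Vex * P.
Vout = 2.31 * 7.5 * 49.9
Vout = 17.325 * 49.9
Vout = 864.52 mV

864.52 mV


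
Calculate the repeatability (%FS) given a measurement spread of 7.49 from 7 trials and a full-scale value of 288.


Repeatability = (spread / full scale) * 100%.
R = (7.49 / 288) * 100
R = 2.601 %FS

2.601 %FS


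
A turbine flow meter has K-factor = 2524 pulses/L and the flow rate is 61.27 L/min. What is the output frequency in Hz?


Frequency = K * Q / 60 (converting L/min to L/s).
f = 2524 * 61.27 / 60
f = 154645.48 / 60
f = 2577.42 Hz

2577.42 Hz


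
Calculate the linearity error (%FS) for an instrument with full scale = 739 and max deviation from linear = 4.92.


Linearity error = (max deviation / full scale) * 100%.
Linearity = (4.92 / 739) * 100
Linearity = 0.666 %FS

0.666 %FS


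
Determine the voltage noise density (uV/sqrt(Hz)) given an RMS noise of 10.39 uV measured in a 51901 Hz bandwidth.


Noise spectral density = Vrms / sqrt(BW).
NSD = 10.39 / sqrt(51901)
NSD = 10.39 / 227.8179
NSD = 0.0456 uV/sqrt(Hz)

0.0456 uV/sqrt(Hz)


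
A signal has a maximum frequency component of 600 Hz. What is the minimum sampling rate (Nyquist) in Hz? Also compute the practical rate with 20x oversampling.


By Nyquist theorem, fs_min = 2 * fmax.
fs_min = 2 * 600 = 1200 Hz
Practical rate = 20 * fs_min = 20 * 1200 = 24000 Hz

fs_min = 1200 Hz, fs_practical = 24000 Hz


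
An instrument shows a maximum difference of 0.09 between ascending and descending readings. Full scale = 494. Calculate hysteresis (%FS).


Hysteresis = (max difference / full scale) * 100%.
H = (0.09 / 494) * 100
H = 0.018 %FS

0.018 %FS


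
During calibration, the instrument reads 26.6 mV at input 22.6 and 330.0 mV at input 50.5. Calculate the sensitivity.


Sensitivity = (y2 - y1) / (x2 - x1).
S = (330.0 - 26.6) / (50.5 - 22.6)
S = 303.4 / 27.9
S = 10.8746 mV/unit

10.8746 mV/unit


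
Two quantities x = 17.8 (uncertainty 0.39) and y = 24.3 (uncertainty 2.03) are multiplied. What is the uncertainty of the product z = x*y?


For a product z = x*y, the relative uncertainty is:
uz/z = sqrt((ux/x)^2 + (uy/y)^2)
Relative uncertainties: ux/x = 0.39/17.8 = 0.02191
uy/y = 2.03/24.3 = 0.083539
z = 17.8 * 24.3 = 432.5
uz = 432.5 * sqrt(0.02191^2 + 0.083539^2) = 37.356

37.356


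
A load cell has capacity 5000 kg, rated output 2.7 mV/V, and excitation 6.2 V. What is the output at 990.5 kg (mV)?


Vout = rated_output * Vex * (load / capacity).
Vout = 2.7 * 6.2 * (990.5 / 5000)
Vout = 2.7 * 6.2 * 0.1981
Vout = 3.316 mV

3.316 mV


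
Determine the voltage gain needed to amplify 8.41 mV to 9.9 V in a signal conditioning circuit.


Gain = Vout / Vin (converting to same units).
G = 9.9 V / 8.41 mV
G = 9900.0 mV / 8.41 mV
G = 1177.17

1177.17


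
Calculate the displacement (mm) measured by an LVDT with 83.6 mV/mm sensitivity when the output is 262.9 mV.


Displacement = Vout / sensitivity.
d = 262.9 / 83.6
d = 3.145 mm

3.145 mm


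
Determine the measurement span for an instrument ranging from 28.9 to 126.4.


Span = upper range - lower range.
Span = 126.4 - (28.9)
Span = 97.5

97.5


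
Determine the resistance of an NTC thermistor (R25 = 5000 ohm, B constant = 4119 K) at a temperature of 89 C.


NTC thermistor equation: Rt = R25 * exp(B * (1/T - 1/T25)).
T in Kelvin: 362.15 K, T25 = 298.15 K
1/T - 1/T25 = 1/362.15 - 1/298.15 = -0.00059273
B * (1/T - 1/T25) = 4119 * -0.00059273 = -2.4415
Rt = 5000 * exp(-2.4415) = 435.2 ohm

435.2 ohm


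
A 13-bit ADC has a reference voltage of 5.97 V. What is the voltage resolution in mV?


The resolution (LSB) of an ADC is Vref / 2^n.
LSB = 5.97 / 2^13
LSB = 5.97 / 8192
LSB = 0.00072876 V = 0.72875977 mV

0.72875977 mV


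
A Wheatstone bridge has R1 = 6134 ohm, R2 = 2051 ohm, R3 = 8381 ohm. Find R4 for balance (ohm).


At balance: R1*R4 = R2*R3, so R4 = R2*R3/R1.
R4 = 2051 * 8381 / 6134
R4 = 17189431 / 6134
R4 = 2802.32 ohm

2802.32 ohm


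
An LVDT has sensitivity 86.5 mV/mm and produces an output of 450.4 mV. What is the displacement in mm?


Displacement = Vout / sensitivity.
d = 450.4 / 86.5
d = 5.207 mm

5.207 mm


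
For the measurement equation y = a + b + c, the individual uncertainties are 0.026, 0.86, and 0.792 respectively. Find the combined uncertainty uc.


For a sum of independent quantities, uc = sqrt(u1^2 + u2^2 + u3^2).
uc = sqrt(0.026^2 + 0.86^2 + 0.792^2)
uc = sqrt(0.000676 + 0.7396 + 0.627264)
uc = 1.1694

1.1694


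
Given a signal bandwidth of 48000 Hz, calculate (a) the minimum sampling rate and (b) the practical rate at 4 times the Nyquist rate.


By Nyquist theorem, fs_min = 2 * fmax.
fs_min = 2 * 48000 = 96000 Hz
Practical rate = 4 * fs_min = 4 * 96000 = 384000 Hz

fs_min = 96000 Hz, fs_practical = 384000 Hz


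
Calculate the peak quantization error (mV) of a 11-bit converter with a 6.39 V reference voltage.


The maximum quantization error is +/- LSB/2.
LSB = Vref / 2^n = 6.39 / 2048 = 0.00312012 V
Max error = LSB / 2 = 0.00312012 / 2 = 0.00156006 V
Max error = 1.5601 mV

1.5601 mV


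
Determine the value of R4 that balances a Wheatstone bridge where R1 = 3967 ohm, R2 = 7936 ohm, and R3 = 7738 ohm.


At balance: R1*R4 = R2*R3, so R4 = R2*R3/R1.
R4 = 7936 * 7738 / 3967
R4 = 61408768 / 3967
R4 = 15479.9 ohm

15479.9 ohm


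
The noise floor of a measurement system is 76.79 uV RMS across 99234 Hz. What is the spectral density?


Noise spectral density = Vrms / sqrt(BW).
NSD = 76.79 / sqrt(99234)
NSD = 76.79 / 315.0143
NSD = 0.2438 uV/sqrt(Hz)

0.2438 uV/sqrt(Hz)


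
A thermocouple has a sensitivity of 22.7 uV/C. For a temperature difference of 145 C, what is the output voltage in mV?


The thermocouple output V = sensitivity * dT.
V = 22.7 uV/C * 145 C
V = 3291.5 uV
V = 3.292 mV

3.292 mV


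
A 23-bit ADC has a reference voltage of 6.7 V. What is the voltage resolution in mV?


The resolution (LSB) of an ADC is Vref / 2^n.
LSB = 6.7 / 2^23
LSB = 6.7 / 8388608
LSB = 8e-07 V = 0.0007987 mV

0.0007987 mV


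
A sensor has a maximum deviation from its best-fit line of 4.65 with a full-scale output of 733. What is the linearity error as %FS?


Linearity error = (max deviation / full scale) * 100%.
Linearity = (4.65 / 733) * 100
Linearity = 0.634 %FS

0.634 %FS


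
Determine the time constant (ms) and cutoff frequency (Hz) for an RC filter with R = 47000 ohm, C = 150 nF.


Time constant: tau = R * C.
tau = 47000 * 1.50e-07 = 0.00705 s
tau = 7.05 ms
Cutoff frequency: fc = 1 / (2*pi*R*C).
fc = 1 / (2*pi*0.00705) = 22.58 Hz

tau = 7.05 ms, fc = 22.58 Hz


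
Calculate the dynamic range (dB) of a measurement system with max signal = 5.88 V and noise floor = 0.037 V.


Dynamic range = 20 * log10(Vmax / Vnoise).
DR = 20 * log10(5.88 / 0.037)
DR = 20 * log10(158.92)
DR = 44.02 dB

44.02 dB


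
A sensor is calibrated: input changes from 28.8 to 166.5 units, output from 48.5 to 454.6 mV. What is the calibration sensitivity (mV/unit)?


Sensitivity = (y2 - y1) / (x2 - x1).
S = (454.6 - 48.5) / (166.5 - 28.8)
S = 406.1 / 137.7
S = 2.9492 mV/unit

2.9492 mV/unit


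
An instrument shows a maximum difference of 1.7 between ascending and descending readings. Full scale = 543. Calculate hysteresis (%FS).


Hysteresis = (max difference / full scale) * 100%.
H = (1.7 / 543) * 100
H = 0.313 %FS

0.313 %FS


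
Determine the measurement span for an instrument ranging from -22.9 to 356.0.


Span = upper range - lower range.
Span = 356.0 - (-22.9)
Span = 378.9

378.9


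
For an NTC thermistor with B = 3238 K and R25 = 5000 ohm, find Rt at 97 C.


NTC thermistor equation: Rt = R25 * exp(B * (1/T - 1/T25)).
T in Kelvin: 370.15 K, T25 = 298.15 K
1/T - 1/T25 = 1/370.15 - 1/298.15 = -0.00065241
B * (1/T - 1/T25) = 3238 * -0.00065241 = -2.1125
Rt = 5000 * exp(-2.1125) = 604.7 ohm

604.7 ohm


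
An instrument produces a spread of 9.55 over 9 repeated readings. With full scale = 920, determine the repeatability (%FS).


Repeatability = (spread / full scale) * 100%.
R = (9.55 / 920) * 100
R = 1.038 %FS

1.038 %FS


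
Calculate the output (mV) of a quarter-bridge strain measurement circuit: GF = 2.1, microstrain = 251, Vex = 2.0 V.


Quarter bridge output: Vout = (GF * epsilon * Vex) / 4.
Vout = (2.1 * 251e-6 * 2.0) / 4
Vout = 0.0010542 / 4 V
Vout = 0.00026355 V = 0.2636 mV

0.2636 mV


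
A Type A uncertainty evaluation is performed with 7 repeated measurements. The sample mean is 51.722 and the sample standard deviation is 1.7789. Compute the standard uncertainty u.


The standard uncertainty for Type A evaluation is u = s / sqrt(n).
u = 1.7789 / sqrt(7)
u = 1.7789 / 2.6458
u = 0.6724

0.6724


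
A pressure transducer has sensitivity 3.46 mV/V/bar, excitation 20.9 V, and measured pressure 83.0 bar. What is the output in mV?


Output = sensitivity * Vex * P.
Vout = 3.46 * 20.9 * 83.0
Vout = 72.314 * 83.0
Vout = 6002.06 mV

6002.06 mV


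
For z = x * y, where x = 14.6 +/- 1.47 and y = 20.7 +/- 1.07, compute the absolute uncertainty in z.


For a product z = x*y, the relative uncertainty is:
uz/z = sqrt((ux/x)^2 + (uy/y)^2)
Relative uncertainties: ux/x = 1.47/14.6 = 0.100685
uy/y = 1.07/20.7 = 0.051691
z = 14.6 * 20.7 = 302.2
uz = 302.2 * sqrt(0.100685^2 + 0.051691^2) = 34.205

34.205


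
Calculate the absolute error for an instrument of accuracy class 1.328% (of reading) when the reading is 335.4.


Absolute error = (accuracy% / 100) * reading.
Error = (1.328 / 100) * 335.4
Error = 0.01328 * 335.4
Error = 4.4541

4.4541


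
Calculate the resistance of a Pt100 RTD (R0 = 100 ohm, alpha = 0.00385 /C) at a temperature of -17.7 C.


The RTD equation: Rt = R0 * (1 + alpha * T).
Rt = 100 * (1 + 0.00385 * -17.7)
Rt = 100 * (1 + -0.068145)
Rt = 100 * 0.931855
Rt = 93.186 ohm

93.186 ohm


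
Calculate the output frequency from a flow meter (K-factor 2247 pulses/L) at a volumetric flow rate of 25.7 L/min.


Frequency = K * Q / 60 (converting L/min to L/s).
f = 2247 * 25.7 / 60
f = 57747.9 / 60
f = 962.47 Hz

962.47 Hz


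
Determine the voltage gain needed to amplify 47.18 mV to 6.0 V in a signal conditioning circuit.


Gain = Vout / Vin (converting to same units).
G = 6.0 V / 47.18 mV
G = 6000.0 mV / 47.18 mV
G = 127.17

127.17


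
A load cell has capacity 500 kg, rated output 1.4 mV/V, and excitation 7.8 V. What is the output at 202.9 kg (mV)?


Vout = rated_output * Vex * (load / capacity).
Vout = 1.4 * 7.8 * (202.9 / 500)
Vout = 1.4 * 7.8 * 0.4058
Vout = 4.431 mV

4.431 mV


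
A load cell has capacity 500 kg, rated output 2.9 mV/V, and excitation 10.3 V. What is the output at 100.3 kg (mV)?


Vout = rated_output * Vex * (load / capacity).
Vout = 2.9 * 10.3 * (100.3 / 500)
Vout = 2.9 * 10.3 * 0.2006
Vout = 5.992 mV

5.992 mV


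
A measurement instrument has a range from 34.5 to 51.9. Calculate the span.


Span = upper range - lower range.
Span = 51.9 - (34.5)
Span = 17.4

17.4


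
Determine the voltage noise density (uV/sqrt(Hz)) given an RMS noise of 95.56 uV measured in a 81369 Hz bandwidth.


Noise spectral density = Vrms / sqrt(BW).
NSD = 95.56 / sqrt(81369)
NSD = 95.56 / 285.2525
NSD = 0.335 uV/sqrt(Hz)

0.335 uV/sqrt(Hz)


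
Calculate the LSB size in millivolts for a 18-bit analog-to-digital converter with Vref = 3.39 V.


The resolution (LSB) of an ADC is Vref / 2^n.
LSB = 3.39 / 2^18
LSB = 3.39 / 262144
LSB = 1.293e-05 V = 0.01293182 mV

0.01293182 mV


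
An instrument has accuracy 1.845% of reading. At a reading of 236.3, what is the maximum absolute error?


Absolute error = (accuracy% / 100) * reading.
Error = (1.845 / 100) * 236.3
Error = 0.01845 * 236.3
Error = 4.3597

4.3597


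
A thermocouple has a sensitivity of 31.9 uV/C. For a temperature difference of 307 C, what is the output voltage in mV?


The thermocouple output V = sensitivity * dT.
V = 31.9 uV/C * 307 C
V = 9793.3 uV
V = 9.793 mV

9.793 mV


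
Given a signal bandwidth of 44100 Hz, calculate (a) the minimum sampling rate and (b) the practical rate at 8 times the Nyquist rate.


By Nyquist theorem, fs_min = 2 * fmax.
fs_min = 2 * 44100 = 88200 Hz
Practical rate = 8 * fs_min = 8 * 88200 = 705600 Hz

fs_min = 88200 Hz, fs_practical = 705600 Hz


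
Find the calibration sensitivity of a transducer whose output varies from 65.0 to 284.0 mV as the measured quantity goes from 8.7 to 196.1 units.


Sensitivity = (y2 - y1) / (x2 - x1).
S = (284.0 - 65.0) / (196.1 - 8.7)
S = 219.0 / 187.4
S = 1.1686 mV/unit

1.1686 mV/unit


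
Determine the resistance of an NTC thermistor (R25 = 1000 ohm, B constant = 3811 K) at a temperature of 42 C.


NTC thermistor equation: Rt = R25 * exp(B * (1/T - 1/T25)).
T in Kelvin: 315.15 K, T25 = 298.15 K
1/T - 1/T25 = 1/315.15 - 1/298.15 = -0.00018092
B * (1/T - 1/T25) = 3811 * -0.00018092 = -0.6895
Rt = 1000 * exp(-0.6895) = 501.8 ohm

501.8 ohm


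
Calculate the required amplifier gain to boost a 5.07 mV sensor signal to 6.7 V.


Gain = Vout / Vin (converting to same units).
G = 6.7 V / 5.07 mV
G = 6700.0 mV / 5.07 mV
G = 1321.5

1321.5


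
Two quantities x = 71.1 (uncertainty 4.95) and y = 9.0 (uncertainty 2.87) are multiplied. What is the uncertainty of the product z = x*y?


For a product z = x*y, the relative uncertainty is:
uz/z = sqrt((ux/x)^2 + (uy/y)^2)
Relative uncertainties: ux/x = 4.95/71.1 = 0.06962
uy/y = 2.87/9.0 = 0.318889
z = 71.1 * 9.0 = 639.9
uz = 639.9 * sqrt(0.06962^2 + 0.318889^2) = 208.864

208.864


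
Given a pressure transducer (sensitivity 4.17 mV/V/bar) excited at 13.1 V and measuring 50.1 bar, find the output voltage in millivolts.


Output = sensitivity * Vex * P.
Vout = 4.17 * 13.1 * 50.1
Vout = 54.627 * 50.1
Vout = 2736.81 mV

2736.81 mV


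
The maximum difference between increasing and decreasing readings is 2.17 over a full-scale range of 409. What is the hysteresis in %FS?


Hysteresis = (max difference / full scale) * 100%.
H = (2.17 / 409) * 100
H = 0.531 %FS

0.531 %FS


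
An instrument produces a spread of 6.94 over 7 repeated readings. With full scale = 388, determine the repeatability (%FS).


Repeatability = (spread / full scale) * 100%.
R = (6.94 / 388) * 100
R = 1.789 %FS

1.789 %FS


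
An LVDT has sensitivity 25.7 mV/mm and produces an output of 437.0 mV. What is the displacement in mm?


Displacement = Vout / sensitivity.
d = 437.0 / 25.7
d = 17.004 mm

17.004 mm


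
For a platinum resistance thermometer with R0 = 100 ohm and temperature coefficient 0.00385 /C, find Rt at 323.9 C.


The RTD equation: Rt = R0 * (1 + alpha * T).
Rt = 100 * (1 + 0.00385 * 323.9)
Rt = 100 * (1 + 1.247015)
Rt = 100 * 2.247015
Rt = 224.702 ohm

224.702 ohm


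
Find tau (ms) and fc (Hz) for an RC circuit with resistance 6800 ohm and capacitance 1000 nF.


Time constant: tau = R * C.
tau = 6800 * 1.00e-06 = 0.0068 s
tau = 6.8 ms
Cutoff frequency: fc = 1 / (2*pi*R*C).
fc = 1 / (2*pi*0.0068) = 23.41 Hz

tau = 6.8 ms, fc = 23.41 Hz


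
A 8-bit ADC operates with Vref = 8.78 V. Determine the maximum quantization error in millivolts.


The maximum quantization error is +/- LSB/2.
LSB = Vref / 2^n = 8.78 / 256 = 0.03429687 V
Max error = LSB / 2 = 0.03429687 / 2 = 0.01714844 V
Max error = 17.1484 mV

17.1484 mV


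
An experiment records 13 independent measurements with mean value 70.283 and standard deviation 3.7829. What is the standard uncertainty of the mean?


The standard uncertainty for Type A evaluation is u = s / sqrt(n).
u = 3.7829 / sqrt(13)
u = 3.7829 / 3.6056
u = 1.0492

1.0492


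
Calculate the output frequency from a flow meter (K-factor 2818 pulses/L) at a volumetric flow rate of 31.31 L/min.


Frequency = K * Q / 60 (converting L/min to L/s).
f = 2818 * 31.31 / 60
f = 88231.58 / 60
f = 1470.53 Hz

1470.53 Hz


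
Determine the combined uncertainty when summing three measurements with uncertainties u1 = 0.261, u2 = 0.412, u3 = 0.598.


For a sum of independent quantities, uc = sqrt(u1^2 + u2^2 + u3^2).
uc = sqrt(0.261^2 + 0.412^2 + 0.598^2)
uc = sqrt(0.068121 + 0.169744 + 0.357604)
uc = 0.7717

0.7717


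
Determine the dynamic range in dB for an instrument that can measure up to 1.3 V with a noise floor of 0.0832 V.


Dynamic range = 20 * log10(Vmax / Vnoise).
DR = 20 * log10(1.3 / 0.0832)
DR = 20 * log10(15.63)
DR = 23.88 dB

23.88 dB


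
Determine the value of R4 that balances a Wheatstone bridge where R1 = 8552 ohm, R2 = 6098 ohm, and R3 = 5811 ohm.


At balance: R1*R4 = R2*R3, so R4 = R2*R3/R1.
R4 = 6098 * 5811 / 8552
R4 = 35435478 / 8552
R4 = 4143.53 ohm

4143.53 ohm


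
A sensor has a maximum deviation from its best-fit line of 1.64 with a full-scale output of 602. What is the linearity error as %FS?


Linearity error = (max deviation / full scale) * 100%.
Linearity = (1.64 / 602) * 100
Linearity = 0.272 %FS

0.272 %FS


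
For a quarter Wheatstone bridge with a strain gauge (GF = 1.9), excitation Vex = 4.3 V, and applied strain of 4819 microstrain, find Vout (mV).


Quarter bridge output: Vout = (GF * epsilon * Vex) / 4.
Vout = (1.9 * 4819e-6 * 4.3) / 4
Vout = 0.03937123 / 4 V
Vout = 0.00984281 V = 9.8428 mV

9.8428 mV


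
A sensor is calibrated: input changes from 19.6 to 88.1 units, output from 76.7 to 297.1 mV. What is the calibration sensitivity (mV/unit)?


Sensitivity = (y2 - y1) / (x2 - x1).
S = (297.1 - 76.7) / (88.1 - 19.6)
S = 220.4 / 68.5
S = 3.2175 mV/unit

3.2175 mV/unit


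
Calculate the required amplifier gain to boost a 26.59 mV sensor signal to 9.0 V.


Gain = Vout / Vin (converting to same units).
G = 9.0 V / 26.59 mV
G = 9000.0 mV / 26.59 mV
G = 338.47

338.47


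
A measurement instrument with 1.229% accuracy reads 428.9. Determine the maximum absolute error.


Absolute error = (accuracy% / 100) * reading.
Error = (1.229 / 100) * 428.9
Error = 0.01229 * 428.9
Error = 5.2712

5.2712


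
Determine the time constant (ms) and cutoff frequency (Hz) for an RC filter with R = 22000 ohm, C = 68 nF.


Time constant: tau = R * C.
tau = 22000 * 6.80e-08 = 0.001496 s
tau = 1.496 ms
Cutoff frequency: fc = 1 / (2*pi*R*C).
fc = 1 / (2*pi*0.001496) = 106.39 Hz

tau = 1.496 ms, fc = 106.39 Hz


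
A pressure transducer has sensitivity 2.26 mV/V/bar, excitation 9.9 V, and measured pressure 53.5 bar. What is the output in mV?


Output = sensitivity * Vex * P.
Vout = 2.26 * 9.9 * 53.5
Vout = 22.374 * 53.5
Vout = 1197.01 mV

1197.01 mV


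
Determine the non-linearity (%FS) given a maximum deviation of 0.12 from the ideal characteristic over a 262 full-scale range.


Linearity error = (max deviation / full scale) * 100%.
Linearity = (0.12 / 262) * 100
Linearity = 0.046 %FS

0.046 %FS


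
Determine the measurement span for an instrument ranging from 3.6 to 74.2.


Span = upper range - lower range.
Span = 74.2 - (3.6)
Span = 70.6

70.6


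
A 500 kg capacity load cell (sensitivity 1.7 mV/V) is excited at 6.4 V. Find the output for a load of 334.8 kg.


Vout = rated_output * Vex * (load / capacity).
Vout = 1.7 * 6.4 * (334.8 / 500)
Vout = 1.7 * 6.4 * 0.6696
Vout = 7.285 mV

7.285 mV


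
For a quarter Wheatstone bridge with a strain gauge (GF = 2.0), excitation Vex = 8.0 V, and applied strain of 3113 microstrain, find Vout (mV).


Quarter bridge output: Vout = (GF * epsilon * Vex) / 4.
Vout = (2.0 * 3113e-6 * 8.0) / 4
Vout = 0.049808 / 4 V
Vout = 0.012452 V = 12.452 mV

12.452 mV


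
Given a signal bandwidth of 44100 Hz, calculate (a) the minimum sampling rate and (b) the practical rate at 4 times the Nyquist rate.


By Nyquist theorem, fs_min = 2 * fmax.
fs_min = 2 * 44100 = 88200 Hz
Practical rate = 4 * fs_min = 4 * 88200 = 352800 Hz

fs_min = 88200 Hz, fs_practical = 352800 Hz


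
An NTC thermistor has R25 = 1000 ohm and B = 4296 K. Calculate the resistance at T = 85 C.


NTC thermistor equation: Rt = R25 * exp(B * (1/T - 1/T25)).
T in Kelvin: 358.15 K, T25 = 298.15 K
1/T - 1/T25 = 1/358.15 - 1/298.15 = -0.00056189
B * (1/T - 1/T25) = 4296 * -0.00056189 = -2.4139
Rt = 1000 * exp(-2.4139) = 89.5 ohm

89.5 ohm


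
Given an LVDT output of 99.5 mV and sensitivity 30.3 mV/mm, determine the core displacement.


Displacement = Vout / sensitivity.
d = 99.5 / 30.3
d = 3.284 mm

3.284 mm


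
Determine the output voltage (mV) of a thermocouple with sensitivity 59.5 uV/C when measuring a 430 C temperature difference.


The thermocouple output V = sensitivity * dT.
V = 59.5 uV/C * 430 C
V = 25585.0 uV
V = 25.585 mV

25.585 mV


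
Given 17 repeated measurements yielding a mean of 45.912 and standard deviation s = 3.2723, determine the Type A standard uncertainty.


The standard uncertainty for Type A evaluation is u = s / sqrt(n).
u = 3.2723 / sqrt(17)
u = 3.2723 / 4.1231
u = 0.7936

0.7936


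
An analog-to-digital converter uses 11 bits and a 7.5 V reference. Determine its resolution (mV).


The resolution (LSB) of an ADC is Vref / 2^n.
LSB = 7.5 / 2^11
LSB = 7.5 / 2048
LSB = 0.00366211 V = 3.66210938 mV

3.66210938 mV


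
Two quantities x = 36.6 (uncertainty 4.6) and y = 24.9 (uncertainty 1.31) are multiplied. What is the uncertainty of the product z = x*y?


For a product z = x*y, the relative uncertainty is:
uz/z = sqrt((ux/x)^2 + (uy/y)^2)
Relative uncertainties: ux/x = 4.6/36.6 = 0.125683
uy/y = 1.31/24.9 = 0.05261
z = 36.6 * 24.9 = 911.3
uz = 911.3 * sqrt(0.125683^2 + 0.05261^2) = 124.17

124.17


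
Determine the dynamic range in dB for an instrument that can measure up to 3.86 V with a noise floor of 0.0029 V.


Dynamic range = 20 * log10(Vmax / Vnoise).
DR = 20 * log10(3.86 / 0.0029)
DR = 20 * log10(1331.03)
DR = 62.48 dB

62.48 dB


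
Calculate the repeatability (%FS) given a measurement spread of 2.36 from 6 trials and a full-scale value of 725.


Repeatability = (spread / full scale) * 100%.
R = (2.36 / 725) * 100
R = 0.326 %FS

0.326 %FS


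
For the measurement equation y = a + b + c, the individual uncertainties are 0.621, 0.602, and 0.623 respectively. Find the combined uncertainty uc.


For a sum of independent quantities, uc = sqrt(u1^2 + u2^2 + u3^2).
uc = sqrt(0.621^2 + 0.602^2 + 0.623^2)
uc = sqrt(0.385641 + 0.362404 + 0.388129)
uc = 1.0659

1.0659


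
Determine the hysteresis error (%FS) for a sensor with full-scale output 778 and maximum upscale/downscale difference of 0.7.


Hysteresis = (max difference / full scale) * 100%.
H = (0.7 / 778) * 100
H = 0.09 %FS

0.09 %FS


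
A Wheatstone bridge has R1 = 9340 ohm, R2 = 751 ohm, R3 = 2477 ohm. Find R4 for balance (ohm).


At balance: R1*R4 = R2*R3, so R4 = R2*R3/R1.
R4 = 751 * 2477 / 9340
R4 = 1860227 / 9340
R4 = 199.17 ohm

199.17 ohm


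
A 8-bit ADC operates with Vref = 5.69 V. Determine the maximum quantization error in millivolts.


The maximum quantization error is +/- LSB/2.
LSB = Vref / 2^n = 5.69 / 256 = 0.02222656 V
Max error = LSB / 2 = 0.02222656 / 2 = 0.01111328 V
Max error = 11.1133 mV

11.1133 mV


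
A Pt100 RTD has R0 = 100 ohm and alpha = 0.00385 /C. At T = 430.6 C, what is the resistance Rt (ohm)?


The RTD equation: Rt = R0 * (1 + alpha * T).
Rt = 100 * (1 + 0.00385 * 430.6)
Rt = 100 * (1 + 1.65781)
Rt = 100 * 2.65781
Rt = 265.781 ohm

265.781 ohm


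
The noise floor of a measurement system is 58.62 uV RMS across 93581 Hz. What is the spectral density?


Noise spectral density = Vrms / sqrt(BW).
NSD = 58.62 / sqrt(93581)
NSD = 58.62 / 305.9101
NSD = 0.1916 uV/sqrt(Hz)

0.1916 uV/sqrt(Hz)


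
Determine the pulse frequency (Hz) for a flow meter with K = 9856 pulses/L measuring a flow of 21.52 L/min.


Frequency = K * Q / 60 (converting L/min to L/s).
f = 9856 * 21.52 / 60
f = 212101.12 / 60
f = 3535.02 Hz

3535.02 Hz


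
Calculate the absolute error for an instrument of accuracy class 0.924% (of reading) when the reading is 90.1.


Absolute error = (accuracy% / 100) * reading.
Error = (0.924 / 100) * 90.1
Error = 0.00924 * 90.1
Error = 0.8325

0.8325


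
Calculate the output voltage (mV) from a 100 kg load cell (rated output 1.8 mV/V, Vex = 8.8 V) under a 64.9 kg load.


Vout = rated_output * Vex * (load / capacity).
Vout = 1.8 * 8.8 * (64.9 / 100)
Vout = 1.8 * 8.8 * 0.649
Vout = 10.28 mV

10.28 mV


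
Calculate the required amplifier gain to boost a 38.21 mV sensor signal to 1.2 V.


Gain = Vout / Vin (converting to same units).
G = 1.2 V / 38.21 mV
G = 1200.0 mV / 38.21 mV
G = 31.41

31.41


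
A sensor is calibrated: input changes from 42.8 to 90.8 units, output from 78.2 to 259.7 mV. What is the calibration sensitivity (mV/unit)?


Sensitivity = (y2 - y1) / (x2 - x1).
S = (259.7 - 78.2) / (90.8 - 42.8)
S = 181.5 / 48.0
S = 3.7812 mV/unit

3.7812 mV/unit


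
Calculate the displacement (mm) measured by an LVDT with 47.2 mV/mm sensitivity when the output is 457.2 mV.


Displacement = Vout / sensitivity.
d = 457.2 / 47.2
d = 9.686 mm

9.686 mm


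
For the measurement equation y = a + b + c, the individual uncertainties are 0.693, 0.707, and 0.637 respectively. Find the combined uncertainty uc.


For a sum of independent quantities, uc = sqrt(u1^2 + u2^2 + u3^2).
uc = sqrt(0.693^2 + 0.707^2 + 0.637^2)
uc = sqrt(0.480249 + 0.499849 + 0.405769)
uc = 1.1772

1.1772


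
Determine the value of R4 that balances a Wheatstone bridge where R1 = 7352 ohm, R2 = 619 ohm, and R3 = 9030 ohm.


At balance: R1*R4 = R2*R3, so R4 = R2*R3/R1.
R4 = 619 * 9030 / 7352
R4 = 5589570 / 7352
R4 = 760.28 ohm

760.28 ohm


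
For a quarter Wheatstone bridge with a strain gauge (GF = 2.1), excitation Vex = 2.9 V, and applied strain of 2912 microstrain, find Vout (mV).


Quarter bridge output: Vout = (GF * epsilon * Vex) / 4.
Vout = (2.1 * 2912e-6 * 2.9) / 4
Vout = 0.01773408 / 4 V
Vout = 0.00443352 V = 4.4335 mV

4.4335 mV


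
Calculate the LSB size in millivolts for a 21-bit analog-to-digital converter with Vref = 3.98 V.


The resolution (LSB) of an ADC is Vref / 2^n.
LSB = 3.98 / 2^21
LSB = 3.98 / 2097152
LSB = 1.9e-06 V = 0.00189781 mV

0.00189781 mV


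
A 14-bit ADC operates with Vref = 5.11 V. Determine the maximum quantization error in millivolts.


The maximum quantization error is +/- LSB/2.
LSB = Vref / 2^n = 5.11 / 16384 = 0.00031189 V
Max error = LSB / 2 = 0.00031189 / 2 = 0.00015594 V
Max error = 0.1559 mV

0.1559 mV


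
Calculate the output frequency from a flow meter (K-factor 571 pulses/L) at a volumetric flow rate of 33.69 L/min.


Frequency = K * Q / 60 (converting L/min to L/s).
f = 571 * 33.69 / 60
f = 19236.99 / 60
f = 320.62 Hz

320.62 Hz


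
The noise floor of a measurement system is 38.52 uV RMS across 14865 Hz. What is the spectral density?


Noise spectral density = Vrms / sqrt(BW).
NSD = 38.52 / sqrt(14865)
NSD = 38.52 / 121.9221
NSD = 0.3159 uV/sqrt(Hz)

0.3159 uV/sqrt(Hz)


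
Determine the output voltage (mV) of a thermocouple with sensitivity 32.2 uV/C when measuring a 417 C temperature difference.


The thermocouple output V = sensitivity * dT.
V = 32.2 uV/C * 417 C
V = 13427.4 uV
V = 13.427 mV

13.427 mV


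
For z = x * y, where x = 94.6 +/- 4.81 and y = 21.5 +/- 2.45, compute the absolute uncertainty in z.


For a product z = x*y, the relative uncertainty is:
uz/z = sqrt((ux/x)^2 + (uy/y)^2)
Relative uncertainties: ux/x = 4.81/94.6 = 0.050846
uy/y = 2.45/21.5 = 0.113953
z = 94.6 * 21.5 = 2033.9
uz = 2033.9 * sqrt(0.050846^2 + 0.113953^2) = 253.795

253.795


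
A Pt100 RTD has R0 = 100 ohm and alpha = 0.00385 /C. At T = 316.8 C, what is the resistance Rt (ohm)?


The RTD equation: Rt = R0 * (1 + alpha * T).
Rt = 100 * (1 + 0.00385 * 316.8)
Rt = 100 * (1 + 1.21968)
Rt = 100 * 2.21968
Rt = 221.968 ohm

221.968 ohm


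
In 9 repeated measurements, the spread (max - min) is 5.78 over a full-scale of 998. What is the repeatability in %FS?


Repeatability = (spread / full scale) * 100%.
R = (5.78 / 998) * 100
R = 0.579 %FS

0.579 %FS


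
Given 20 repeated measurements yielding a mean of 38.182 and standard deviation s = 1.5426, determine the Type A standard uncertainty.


The standard uncertainty for Type A evaluation is u = s / sqrt(n).
u = 1.5426 / sqrt(20)
u = 1.5426 / 4.4721
u = 0.3449

0.3449


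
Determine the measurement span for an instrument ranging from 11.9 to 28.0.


Span = upper range - lower range.
Span = 28.0 - (11.9)
Span = 16.1

16.1


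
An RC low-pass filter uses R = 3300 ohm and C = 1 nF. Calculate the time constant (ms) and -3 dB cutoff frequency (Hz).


Time constant: tau = R * C.
tau = 3300 * 1.00e-09 = 3.3e-06 s
tau = 0.0033 ms
Cutoff frequency: fc = 1 / (2*pi*R*C).
fc = 1 / (2*pi*3.3e-06) = 48228.77 Hz

tau = 0.0033 ms, fc = 48228.77 Hz


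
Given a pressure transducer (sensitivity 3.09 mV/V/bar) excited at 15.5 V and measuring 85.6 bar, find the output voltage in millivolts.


Output = sensitivity * Vex * P.
Vout = 3.09 * 15.5 * 85.6
Vout = 47.895 * 85.6
Vout = 4099.81 mV

4099.81 mV


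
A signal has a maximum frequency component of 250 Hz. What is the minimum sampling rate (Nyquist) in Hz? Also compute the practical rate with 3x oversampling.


By Nyquist theorem, fs_min = 2 * fmax.
fs_min = 2 * 250 = 500 Hz
Practical rate = 3 * fs_min = 3 * 500 = 1500 Hz

fs_min = 500 Hz, fs_practical = 1500 Hz


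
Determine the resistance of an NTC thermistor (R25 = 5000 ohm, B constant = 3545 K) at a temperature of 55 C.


NTC thermistor equation: Rt = R25 * exp(B * (1/T - 1/T25)).
T in Kelvin: 328.15 K, T25 = 298.15 K
1/T - 1/T25 = 1/328.15 - 1/298.15 = -0.00030663
B * (1/T - 1/T25) = 3545 * -0.00030663 = -1.087
Rt = 5000 * exp(-1.087) = 1686.1 ohm

1686.1 ohm


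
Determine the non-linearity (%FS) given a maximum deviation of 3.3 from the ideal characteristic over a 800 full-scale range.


Linearity error = (max deviation / full scale) * 100%.
Linearity = (3.3 / 800) * 100
Linearity = 0.413 %FS

0.413 %FS


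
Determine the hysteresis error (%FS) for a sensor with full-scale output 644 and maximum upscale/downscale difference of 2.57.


Hysteresis = (max difference / full scale) * 100%.
H = (2.57 / 644) * 100
H = 0.399 %FS

0.399 %FS


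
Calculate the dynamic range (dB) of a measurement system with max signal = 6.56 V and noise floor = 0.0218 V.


Dynamic range = 20 * log10(Vmax / Vnoise).
DR = 20 * log10(6.56 / 0.0218)
DR = 20 * log10(300.92)
DR = 49.57 dB

49.57 dB


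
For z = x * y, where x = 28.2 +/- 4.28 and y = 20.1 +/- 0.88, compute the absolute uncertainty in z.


For a product z = x*y, the relative uncertainty is:
uz/z = sqrt((ux/x)^2 + (uy/y)^2)
Relative uncertainties: ux/x = 4.28/28.2 = 0.151773
uy/y = 0.88/20.1 = 0.043781
z = 28.2 * 20.1 = 566.8
uz = 566.8 * sqrt(0.151773^2 + 0.043781^2) = 89.536

89.536


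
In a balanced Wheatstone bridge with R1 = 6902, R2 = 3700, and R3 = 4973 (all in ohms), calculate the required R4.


At balance: R1*R4 = R2*R3, so R4 = R2*R3/R1.
R4 = 3700 * 4973 / 6902
R4 = 18400100 / 6902
R4 = 2665.91 ohm

2665.91 ohm
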